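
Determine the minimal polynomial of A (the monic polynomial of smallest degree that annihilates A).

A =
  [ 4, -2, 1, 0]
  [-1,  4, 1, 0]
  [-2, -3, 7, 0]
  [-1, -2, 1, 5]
x^3 - 15*x^2 + 75*x - 125

The characteristic polynomial is χ_A(x) = (x - 5)^4, so the eigenvalues are known. The minimal polynomial is
  m_A(x) = Π_λ (x − λ)^{k_λ}
where k_λ is the size of the *largest* Jordan block for λ (equivalently, the smallest k with (A − λI)^k v = 0 for every generalised eigenvector v of λ).

  λ = 5: largest Jordan block has size 3, contributing (x − 5)^3

So m_A(x) = (x - 5)^3 = x^3 - 15*x^2 + 75*x - 125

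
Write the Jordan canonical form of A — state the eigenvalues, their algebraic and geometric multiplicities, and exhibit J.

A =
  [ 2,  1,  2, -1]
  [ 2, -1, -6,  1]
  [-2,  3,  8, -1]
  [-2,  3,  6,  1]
J_2(2) ⊕ J_1(2) ⊕ J_1(4)

The characteristic polynomial is
  det(x·I − A) = x^4 - 10*x^3 + 36*x^2 - 56*x + 32 = (x - 4)*(x - 2)^3

Eigenvalues and multiplicities (the geometric multiplicity of λ is n − rank(A − λI), which equals the number of Jordan blocks for λ):
  λ = 2: algebraic multiplicity = 3, geometric multiplicity = 2
  λ = 4: algebraic multiplicity = 1, geometric multiplicity = 1

Determining the block sizes for each eigenvalue:
  λ = 2: 2 blocks summing to 3 forces exactly one block of size 2 and the rest size 1 → block sizes [2, 1]
  λ = 4: one block (gm = 1), so the single block has size am = 1 → block sizes [1]

Assembling the blocks gives a Jordan form
J =
  [2, 1, 0, 0]
  [0, 2, 0, 0]
  [0, 0, 2, 0]
  [0, 0, 0, 4]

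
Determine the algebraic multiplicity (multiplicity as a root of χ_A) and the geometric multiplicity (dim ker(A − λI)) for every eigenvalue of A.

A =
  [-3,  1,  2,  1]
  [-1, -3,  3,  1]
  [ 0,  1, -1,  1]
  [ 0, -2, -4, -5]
λ = -3: alg = 4, geom = 2

Step 1 — factor the characteristic polynomial to read off the algebraic multiplicities:
  χ_A(x) = (x + 3)^4

Step 2 — compute geometric multiplicities via the rank-nullity identity g(λ) = n − rank(A − λI):
  rank(A − (-3)·I) = 2, so dim ker(A − (-3)·I) = n − 2 = 2

Summary:
  λ = -3: algebraic multiplicity = 4, geometric multiplicity = 2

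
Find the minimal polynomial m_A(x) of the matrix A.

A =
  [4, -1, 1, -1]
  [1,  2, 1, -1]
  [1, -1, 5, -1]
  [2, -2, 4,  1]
x^3 - 9*x^2 + 27*x - 27

The characteristic polynomial is χ_A(x) = (x - 3)^4, so the eigenvalues are known. The minimal polynomial is
  m_A(x) = Π_λ (x − λ)^{k_λ}
where k_λ is the size of the *largest* Jordan block for λ (equivalently, the smallest k with (A − λI)^k v = 0 for every generalised eigenvector v of λ).

  λ = 3: largest Jordan block has size 3, contributing (x − 3)^3

So m_A(x) = (x - 3)^3 = x^3 - 9*x^2 + 27*x - 27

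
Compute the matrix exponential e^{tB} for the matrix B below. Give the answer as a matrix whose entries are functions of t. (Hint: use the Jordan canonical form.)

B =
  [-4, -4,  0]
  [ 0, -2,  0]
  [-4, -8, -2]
e^{tB} =
  [exp(-4*t), -2*exp(-2*t) + 2*exp(-4*t), 0]
  [0, exp(-2*t), 0]
  [-2*exp(-2*t) + 2*exp(-4*t), -4*exp(-2*t) + 4*exp(-4*t), exp(-2*t)]

Strategy: write B = P · J · P⁻¹ where J is a Jordan canonical form, so e^{tB} = P · e^{tJ} · P⁻¹, and e^{tJ} can be computed block-by-block.

B has Jordan form
J =
  [-4,  0,  0]
  [ 0, -2,  0]
  [ 0,  0, -2]
(up to reordering of blocks).

Per-block formulas:
  For a 1×1 block at λ = -4: exp(t · [-4]) = [e^(-4t)].
  For a 1×1 block at λ = -2: exp(t · [-2]) = [e^(-2t)].

After assembling e^{tJ} and conjugating by P, we get:

e^{tB} =
  [exp(-4*t), -2*exp(-2*t) + 2*exp(-4*t), 0]
  [0, exp(-2*t), 0]
  [-2*exp(-2*t) + 2*exp(-4*t), -4*exp(-2*t) + 4*exp(-4*t), exp(-2*t)]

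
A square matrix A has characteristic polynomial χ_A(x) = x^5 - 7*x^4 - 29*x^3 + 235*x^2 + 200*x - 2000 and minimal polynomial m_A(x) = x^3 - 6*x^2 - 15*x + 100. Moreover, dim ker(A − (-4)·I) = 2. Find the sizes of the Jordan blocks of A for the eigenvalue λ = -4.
Block sizes for λ = -4: [1, 1]

Step 1 — from the characteristic polynomial, algebraic multiplicity of λ = -4 is 2. From dim ker(A − (-4)·I) = 2, there are exactly 2 Jordan blocks for λ = -4.
Step 2 — from the minimal polynomial, the factor (x + 4) tells us the largest block for λ = -4 has size 1.
Step 3 — with total size 2, 2 blocks, and largest block 1, the block sizes (in nonincreasing order) are [1, 1].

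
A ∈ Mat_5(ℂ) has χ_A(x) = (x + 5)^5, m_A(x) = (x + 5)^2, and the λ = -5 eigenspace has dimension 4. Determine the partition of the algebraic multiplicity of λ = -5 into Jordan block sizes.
Block sizes for λ = -5: [2, 1, 1, 1]

Step 1 — from the characteristic polynomial, algebraic multiplicity of λ = -5 is 5. From dim ker(A − (-5)·I) = 4, there are exactly 4 Jordan blocks for λ = -5.
Step 2 — from the minimal polynomial, the factor (x + 5)^2 tells us the largest block for λ = -5 has size 2.
Step 3 — with total size 5, 4 blocks, and largest block 2, the block sizes (in nonincreasing order) are [2, 1, 1, 1].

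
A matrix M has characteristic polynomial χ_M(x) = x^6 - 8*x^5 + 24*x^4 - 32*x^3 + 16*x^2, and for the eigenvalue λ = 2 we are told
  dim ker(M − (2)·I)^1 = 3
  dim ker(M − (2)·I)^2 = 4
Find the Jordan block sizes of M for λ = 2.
Block sizes for λ = 2: [2, 1, 1]

From the dimensions of kernels of powers, the number of Jordan blocks of size at least j is d_j − d_{j−1} where d_j = dim ker(N^j) (with d_0 = 0). Computing the differences gives [3, 1].
The number of blocks of size exactly k is (#blocks of size ≥ k) − (#blocks of size ≥ k + 1), so the partition is: 2 block(s) of size 1, 1 block(s) of size 2.
In nonincreasing order the block sizes are [2, 1, 1].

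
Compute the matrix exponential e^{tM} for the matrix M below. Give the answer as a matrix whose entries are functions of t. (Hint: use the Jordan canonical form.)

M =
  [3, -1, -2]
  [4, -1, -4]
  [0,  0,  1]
e^{tM} =
  [2*t*exp(t) + exp(t), -t*exp(t), -2*t*exp(t)]
  [4*t*exp(t), -2*t*exp(t) + exp(t), -4*t*exp(t)]
  [0, 0, exp(t)]

Strategy: write M = P · J · P⁻¹ where J is a Jordan canonical form, so e^{tM} = P · e^{tJ} · P⁻¹, and e^{tJ} can be computed block-by-block.

M has Jordan form
J =
  [1, 1, 0]
  [0, 1, 0]
  [0, 0, 1]
(up to reordering of blocks).

Per-block formulas:
  For a 1×1 block at λ = 1: exp(t · [1]) = [e^(1t)].
  For a 2×2 Jordan block J_2(1): exp(t · J_2(1)) = e^(1t)·(I + t·N), where N is the 2×2 nilpotent shift.

After assembling e^{tJ} and conjugating by P, we get:

e^{tM} =
  [2*t*exp(t) + exp(t), -t*exp(t), -2*t*exp(t)]
  [4*t*exp(t), -2*t*exp(t) + exp(t), -4*t*exp(t)]
  [0, 0, exp(t)]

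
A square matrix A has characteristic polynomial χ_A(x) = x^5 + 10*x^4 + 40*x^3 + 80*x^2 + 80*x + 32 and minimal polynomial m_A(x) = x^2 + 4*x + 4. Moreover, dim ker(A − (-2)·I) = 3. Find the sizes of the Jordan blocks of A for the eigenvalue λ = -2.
Block sizes for λ = -2: [2, 2, 1]

Step 1 — from the characteristic polynomial, algebraic multiplicity of λ = -2 is 5. From dim ker(A − (-2)·I) = 3, there are exactly 3 Jordan blocks for λ = -2.
Step 2 — from the minimal polynomial, the factor (x + 2)^2 tells us the largest block for λ = -2 has size 2.
Step 3 — with total size 5, 3 blocks, and largest block 2, the block sizes (in nonincreasing order) are [2, 2, 1].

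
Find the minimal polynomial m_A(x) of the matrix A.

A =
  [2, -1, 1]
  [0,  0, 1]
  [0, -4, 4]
x^3 - 6*x^2 + 12*x - 8

The characteristic polynomial is χ_A(x) = (x - 2)^3, so the eigenvalues are known. The minimal polynomial is
  m_A(x) = Π_λ (x − λ)^{k_λ}
where k_λ is the size of the *largest* Jordan block for λ (equivalently, the smallest k with (A − λI)^k v = 0 for every generalised eigenvector v of λ).

  λ = 2: largest Jordan block has size 3, contributing (x − 2)^3

So m_A(x) = (x - 2)^3 = x^3 - 6*x^2 + 12*x - 8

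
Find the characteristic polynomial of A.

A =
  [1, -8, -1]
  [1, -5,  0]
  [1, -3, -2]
x^3 + 6*x^2 + 12*x + 8

Expanding det(x·I − A) (e.g. by cofactor expansion or by noting that A is similar to its Jordan form J, which has the same characteristic polynomial as A) gives
  χ_A(x) = x^3 + 6*x^2 + 12*x + 8
which factors as (x + 2)^3. The eigenvalues (with algebraic multiplicities) are λ = -2 with multiplicity 3.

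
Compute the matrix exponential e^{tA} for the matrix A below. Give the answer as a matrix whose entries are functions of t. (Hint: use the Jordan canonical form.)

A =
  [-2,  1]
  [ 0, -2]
e^{tA} =
  [exp(-2*t), t*exp(-2*t)]
  [0, exp(-2*t)]

Strategy: write A = P · J · P⁻¹ where J is a Jordan canonical form, so e^{tA} = P · e^{tJ} · P⁻¹, and e^{tJ} can be computed block-by-block.

A has Jordan form
J =
  [-2,  1]
  [ 0, -2]
(up to reordering of blocks).

Per-block formulas:
  For a 2×2 Jordan block J_2(-2): exp(t · J_2(-2)) = e^(-2t)·(I + t·N), where N is the 2×2 nilpotent shift.

After assembling e^{tJ} and conjugating by P, we get:

e^{tA} =
  [exp(-2*t), t*exp(-2*t)]
  [0, exp(-2*t)]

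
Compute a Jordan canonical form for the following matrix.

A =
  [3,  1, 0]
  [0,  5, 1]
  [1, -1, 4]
J_3(4)

The characteristic polynomial is
  det(x·I − A) = x^3 - 12*x^2 + 48*x - 64 = (x - 4)^3

Eigenvalues and multiplicities (the geometric multiplicity of λ is n − rank(A − λI), which equals the number of Jordan blocks for λ):
  λ = 4: algebraic multiplicity = 3, geometric multiplicity = 1

Determining the block sizes for each eigenvalue:
  λ = 4: one block (gm = 1), so the single block has size am = 3 → block sizes [3]

Assembling the blocks gives a Jordan form
J =
  [4, 1, 0]
  [0, 4, 1]
  [0, 0, 4]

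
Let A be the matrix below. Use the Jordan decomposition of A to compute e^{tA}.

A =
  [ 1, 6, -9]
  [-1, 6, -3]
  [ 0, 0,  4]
e^{tA} =
  [-2*exp(4*t) + 3*exp(3*t), 6*exp(4*t) - 6*exp(3*t), -9*exp(4*t) + 9*exp(3*t)]
  [-exp(4*t) + exp(3*t), 3*exp(4*t) - 2*exp(3*t), -3*exp(4*t) + 3*exp(3*t)]
  [0, 0, exp(4*t)]

Strategy: write A = P · J · P⁻¹ where J is a Jordan canonical form, so e^{tA} = P · e^{tJ} · P⁻¹, and e^{tJ} can be computed block-by-block.

A has Jordan form
J =
  [3, 0, 0]
  [0, 4, 0]
  [0, 0, 4]
(up to reordering of blocks).

Per-block formulas:
  For a 1×1 block at λ = 4: exp(t · [4]) = [e^(4t)].
  For a 1×1 block at λ = 3: exp(t · [3]) = [e^(3t)].

After assembling e^{tJ} and conjugating by P, we get:

e^{tA} =
  [-2*exp(4*t) + 3*exp(3*t), 6*exp(4*t) - 6*exp(3*t), -9*exp(4*t) + 9*exp(3*t)]
  [-exp(4*t) + exp(3*t), 3*exp(4*t) - 2*exp(3*t), -3*exp(4*t) + 3*exp(3*t)]
  [0, 0, exp(4*t)]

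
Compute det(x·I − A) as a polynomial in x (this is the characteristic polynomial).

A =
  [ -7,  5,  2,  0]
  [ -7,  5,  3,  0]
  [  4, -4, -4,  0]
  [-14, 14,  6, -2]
x^4 + 8*x^3 + 24*x^2 + 32*x + 16

Expanding det(x·I − A) (e.g. by cofactor expansion or by noting that A is similar to its Jordan form J, which has the same characteristic polynomial as A) gives
  χ_A(x) = x^4 + 8*x^3 + 24*x^2 + 32*x + 16
which factors as (x + 2)^4. The eigenvalues (with algebraic multiplicities) are λ = -2 with multiplicity 4.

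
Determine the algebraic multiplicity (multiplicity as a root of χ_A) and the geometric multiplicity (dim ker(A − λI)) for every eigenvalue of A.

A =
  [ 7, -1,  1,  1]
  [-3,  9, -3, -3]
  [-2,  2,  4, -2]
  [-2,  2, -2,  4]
λ = 6: alg = 4, geom = 3

Step 1 — factor the characteristic polynomial to read off the algebraic multiplicities:
  χ_A(x) = (x - 6)^4

Step 2 — compute geometric multiplicities via the rank-nullity identity g(λ) = n − rank(A − λI):
  rank(A − (6)·I) = 1, so dim ker(A − (6)·I) = n − 1 = 3

Summary:
  λ = 6: algebraic multiplicity = 4, geometric multiplicity = 3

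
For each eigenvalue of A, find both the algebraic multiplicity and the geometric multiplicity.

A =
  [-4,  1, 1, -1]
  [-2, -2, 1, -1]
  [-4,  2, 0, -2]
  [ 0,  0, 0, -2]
λ = -2: alg = 4, geom = 2

Step 1 — factor the characteristic polynomial to read off the algebraic multiplicities:
  χ_A(x) = (x + 2)^4

Step 2 — compute geometric multiplicities via the rank-nullity identity g(λ) = n − rank(A − λI):
  rank(A − (-2)·I) = 2, so dim ker(A − (-2)·I) = n − 2 = 2

Summary:
  λ = -2: algebraic multiplicity = 4, geometric multiplicity = 2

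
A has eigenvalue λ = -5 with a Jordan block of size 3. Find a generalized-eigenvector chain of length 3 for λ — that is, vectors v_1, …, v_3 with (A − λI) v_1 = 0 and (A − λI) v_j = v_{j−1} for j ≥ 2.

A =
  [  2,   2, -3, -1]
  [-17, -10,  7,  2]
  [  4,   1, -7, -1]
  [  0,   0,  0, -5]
A Jordan chain for λ = -5 of length 3:
v_1 = (3, -6, 3, 0)ᵀ
v_2 = (7, -17, 4, 0)ᵀ
v_3 = (1, 0, 0, 0)ᵀ

Let N = A − (-5)·I. We want v_3 with N^3 v_3 = 0 but N^2 v_3 ≠ 0; then v_{j-1} := N · v_j for j = 3, …, 2.

Pick v_3 = (1, 0, 0, 0)ᵀ.
Then v_2 = N · v_3 = (7, -17, 4, 0)ᵀ.
Then v_1 = N · v_2 = (3, -6, 3, 0)ᵀ.

Sanity check: (A − (-5)·I) v_1 = (0, 0, 0, 0)ᵀ = 0. ✓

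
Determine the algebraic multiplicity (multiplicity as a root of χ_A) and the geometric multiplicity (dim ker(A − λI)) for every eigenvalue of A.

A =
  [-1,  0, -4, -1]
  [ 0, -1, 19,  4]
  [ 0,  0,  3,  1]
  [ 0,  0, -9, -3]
λ = -1: alg = 2, geom = 2; λ = 0: alg = 2, geom = 1

Step 1 — factor the characteristic polynomial to read off the algebraic multiplicities:
  χ_A(x) = x^2*(x + 1)^2

Step 2 — compute geometric multiplicities via the rank-nullity identity g(λ) = n − rank(A − λI):
  rank(A − (-1)·I) = 2, so dim ker(A − (-1)·I) = n − 2 = 2
  rank(A − (0)·I) = 3, so dim ker(A − (0)·I) = n − 3 = 1

Summary:
  λ = -1: algebraic multiplicity = 2, geometric multiplicity = 2
  λ = 0: algebraic multiplicity = 2, geometric multiplicity = 1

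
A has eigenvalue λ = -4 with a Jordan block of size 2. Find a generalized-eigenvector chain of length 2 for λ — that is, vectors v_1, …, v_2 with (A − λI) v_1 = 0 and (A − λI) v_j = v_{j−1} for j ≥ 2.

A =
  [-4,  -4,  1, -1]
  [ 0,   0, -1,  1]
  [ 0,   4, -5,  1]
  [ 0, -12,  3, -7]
A Jordan chain for λ = -4 of length 2:
v_1 = (-4, 4, 4, -12)ᵀ
v_2 = (0, 1, 0, 0)ᵀ

Let N = A − (-4)·I. We want v_2 with N^2 v_2 = 0 but N^1 v_2 ≠ 0; then v_{j-1} := N · v_j for j = 2, …, 2.

Pick v_2 = (0, 1, 0, 0)ᵀ.
Then v_1 = N · v_2 = (-4, 4, 4, -12)ᵀ.

Sanity check: (A − (-4)·I) v_1 = (0, 0, 0, 0)ᵀ = 0. ✓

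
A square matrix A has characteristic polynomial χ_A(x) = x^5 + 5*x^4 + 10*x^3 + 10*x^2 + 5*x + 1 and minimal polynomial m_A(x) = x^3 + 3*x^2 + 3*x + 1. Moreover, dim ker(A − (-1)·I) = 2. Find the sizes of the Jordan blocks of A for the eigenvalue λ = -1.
Block sizes for λ = -1: [3, 2]

Step 1 — from the characteristic polynomial, algebraic multiplicity of λ = -1 is 5. From dim ker(A − (-1)·I) = 2, there are exactly 2 Jordan blocks for λ = -1.
Step 2 — from the minimal polynomial, the factor (x + 1)^3 tells us the largest block for λ = -1 has size 3.
Step 3 — with total size 5, 2 blocks, and largest block 3, the block sizes (in nonincreasing order) are [3, 2].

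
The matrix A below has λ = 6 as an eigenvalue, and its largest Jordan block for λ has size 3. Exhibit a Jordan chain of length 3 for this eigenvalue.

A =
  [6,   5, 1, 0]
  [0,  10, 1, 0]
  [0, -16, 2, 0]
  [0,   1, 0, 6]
A Jordan chain for λ = 6 of length 3:
v_1 = (4, 0, 0, 4)ᵀ
v_2 = (5, 4, -16, 1)ᵀ
v_3 = (0, 1, 0, 0)ᵀ

Let N = A − (6)·I. We want v_3 with N^3 v_3 = 0 but N^2 v_3 ≠ 0; then v_{j-1} := N · v_j for j = 3, …, 2.

Pick v_3 = (0, 1, 0, 0)ᵀ.
Then v_2 = N · v_3 = (5, 4, -16, 1)ᵀ.
Then v_1 = N · v_2 = (4, 0, 0, 4)ᵀ.

Sanity check: (A − (6)·I) v_1 = (0, 0, 0, 0)ᵀ = 0. ✓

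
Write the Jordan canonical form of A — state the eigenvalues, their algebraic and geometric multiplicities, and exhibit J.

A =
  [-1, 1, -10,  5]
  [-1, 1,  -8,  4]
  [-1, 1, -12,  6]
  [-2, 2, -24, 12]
J_3(0) ⊕ J_1(0)

The characteristic polynomial is
  det(x·I − A) = x^4

Eigenvalues and multiplicities (the geometric multiplicity of λ is n − rank(A − λI), which equals the number of Jordan blocks for λ):
  λ = 0: algebraic multiplicity = 4, geometric multiplicity = 2

Determining the block sizes for each eigenvalue:
  λ = 0: with am = 4 and gm = 2, the partition is not yet determined (e.g. several partitions of 4 into 2 parts exist). Let N = A − (0)·I. Computing rank(N^1) = 2, rank(N^2) = 1, rank(N^3) = 0; the number of blocks of size ≥ j is rank(N^{j−1}) − rank(N^j), giving [2, 1, 1]. So we have 1 block(s) of size 3, 1 block(s) of size 1 → block sizes [3, 1]

Assembling the blocks gives a Jordan form
J =
  [0, 1, 0, 0]
  [0, 0, 1, 0]
  [0, 0, 0, 0]
  [0, 0, 0, 0]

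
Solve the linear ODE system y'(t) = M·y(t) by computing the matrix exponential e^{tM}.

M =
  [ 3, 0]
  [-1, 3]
e^{tM} =
  [exp(3*t), 0]
  [-t*exp(3*t), exp(3*t)]

Strategy: write M = P · J · P⁻¹ where J is a Jordan canonical form, so e^{tM} = P · e^{tJ} · P⁻¹, and e^{tJ} can be computed block-by-block.

M has Jordan form
J =
  [3, 1]
  [0, 3]
(up to reordering of blocks).

Per-block formulas:
  For a 2×2 Jordan block J_2(3): exp(t · J_2(3)) = e^(3t)·(I + t·N), where N is the 2×2 nilpotent shift.

After assembling e^{tJ} and conjugating by P, we get:

e^{tM} =
  [exp(3*t), 0]
  [-t*exp(3*t), exp(3*t)]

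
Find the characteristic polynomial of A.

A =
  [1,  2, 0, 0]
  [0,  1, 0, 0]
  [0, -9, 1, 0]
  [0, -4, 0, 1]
x^4 - 4*x^3 + 6*x^2 - 4*x + 1

Expanding det(x·I − A) (e.g. by cofactor expansion or by noting that A is similar to its Jordan form J, which has the same characteristic polynomial as A) gives
  χ_A(x) = x^4 - 4*x^3 + 6*x^2 - 4*x + 1
which factors as (x - 1)^4. The eigenvalues (with algebraic multiplicities) are λ = 1 with multiplicity 4.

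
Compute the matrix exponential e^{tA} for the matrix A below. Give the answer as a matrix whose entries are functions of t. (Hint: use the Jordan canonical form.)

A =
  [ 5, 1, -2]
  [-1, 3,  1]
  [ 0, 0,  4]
e^{tA} =
  [t*exp(4*t) + exp(4*t), t*exp(4*t), -t^2*exp(4*t)/2 - 2*t*exp(4*t)]
  [-t*exp(4*t), -t*exp(4*t) + exp(4*t), t^2*exp(4*t)/2 + t*exp(4*t)]
  [0, 0, exp(4*t)]

Strategy: write A = P · J · P⁻¹ where J is a Jordan canonical form, so e^{tA} = P · e^{tJ} · P⁻¹, and e^{tJ} can be computed block-by-block.

A has Jordan form
J =
  [4, 1, 0]
  [0, 4, 1]
  [0, 0, 4]
(up to reordering of blocks).

Per-block formulas:
  For a 3×3 Jordan block J_3(4): exp(t · J_3(4)) = e^(4t)·(I + t·N + (t^2/2)·N^2), where N is the 3×3 nilpotent shift.

After assembling e^{tJ} and conjugating by P, we get:

e^{tA} =
  [t*exp(4*t) + exp(4*t), t*exp(4*t), -t^2*exp(4*t)/2 - 2*t*exp(4*t)]
  [-t*exp(4*t), -t*exp(4*t) + exp(4*t), t^2*exp(4*t)/2 + t*exp(4*t)]
  [0, 0, exp(4*t)]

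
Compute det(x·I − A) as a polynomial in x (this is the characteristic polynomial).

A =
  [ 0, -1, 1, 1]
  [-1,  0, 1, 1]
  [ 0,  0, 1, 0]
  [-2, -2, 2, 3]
x^4 - 4*x^3 + 6*x^2 - 4*x + 1

Expanding det(x·I − A) (e.g. by cofactor expansion or by noting that A is similar to its Jordan form J, which has the same characteristic polynomial as A) gives
  χ_A(x) = x^4 - 4*x^3 + 6*x^2 - 4*x + 1
which factors as (x - 1)^4. The eigenvalues (with algebraic multiplicities) are λ = 1 with multiplicity 4.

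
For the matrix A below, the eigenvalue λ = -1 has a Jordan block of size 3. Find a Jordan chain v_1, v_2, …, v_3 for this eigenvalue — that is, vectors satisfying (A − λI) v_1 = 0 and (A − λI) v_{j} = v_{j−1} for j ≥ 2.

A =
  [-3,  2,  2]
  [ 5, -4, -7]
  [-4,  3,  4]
A Jordan chain for λ = -1 of length 3:
v_1 = (6, 3, 3)ᵀ
v_2 = (-2, 5, -4)ᵀ
v_3 = (1, 0, 0)ᵀ

Let N = A − (-1)·I. We want v_3 with N^3 v_3 = 0 but N^2 v_3 ≠ 0; then v_{j-1} := N · v_j for j = 3, …, 2.

Pick v_3 = (1, 0, 0)ᵀ.
Then v_2 = N · v_3 = (-2, 5, -4)ᵀ.
Then v_1 = N · v_2 = (6, 3, 3)ᵀ.

Sanity check: (A − (-1)·I) v_1 = (0, 0, 0)ᵀ = 0. ✓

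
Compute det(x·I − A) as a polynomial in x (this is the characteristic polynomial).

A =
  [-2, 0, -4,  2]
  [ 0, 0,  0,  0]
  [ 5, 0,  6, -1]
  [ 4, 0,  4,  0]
x^4 - 4*x^3 + 4*x^2

Expanding det(x·I − A) (e.g. by cofactor expansion or by noting that A is similar to its Jordan form J, which has the same characteristic polynomial as A) gives
  χ_A(x) = x^4 - 4*x^3 + 4*x^2
which factors as x^2*(x - 2)^2. The eigenvalues (with algebraic multiplicities) are λ = 0 with multiplicity 2, λ = 2 with multiplicity 2.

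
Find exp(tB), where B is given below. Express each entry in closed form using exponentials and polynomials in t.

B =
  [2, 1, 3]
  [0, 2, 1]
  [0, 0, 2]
e^{tB} =
  [exp(2*t), t*exp(2*t), t^2*exp(2*t)/2 + 3*t*exp(2*t)]
  [0, exp(2*t), t*exp(2*t)]
  [0, 0, exp(2*t)]

Strategy: write B = P · J · P⁻¹ where J is a Jordan canonical form, so e^{tB} = P · e^{tJ} · P⁻¹, and e^{tJ} can be computed block-by-block.

B has Jordan form
J =
  [2, 1, 0]
  [0, 2, 1]
  [0, 0, 2]
(up to reordering of blocks).

Per-block formulas:
  For a 3×3 Jordan block J_3(2): exp(t · J_3(2)) = e^(2t)·(I + t·N + (t^2/2)·N^2), where N is the 3×3 nilpotent shift.

After assembling e^{tJ} and conjugating by P, we get:

e^{tB} =
  [exp(2*t), t*exp(2*t), t^2*exp(2*t)/2 + 3*t*exp(2*t)]
  [0, exp(2*t), t*exp(2*t)]
  [0, 0, exp(2*t)]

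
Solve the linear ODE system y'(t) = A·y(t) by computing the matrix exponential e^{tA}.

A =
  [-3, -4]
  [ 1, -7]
e^{tA} =
  [2*t*exp(-5*t) + exp(-5*t), -4*t*exp(-5*t)]
  [t*exp(-5*t), -2*t*exp(-5*t) + exp(-5*t)]

Strategy: write A = P · J · P⁻¹ where J is a Jordan canonical form, so e^{tA} = P · e^{tJ} · P⁻¹, and e^{tJ} can be computed block-by-block.

A has Jordan form
J =
  [-5,  1]
  [ 0, -5]
(up to reordering of blocks).

Per-block formulas:
  For a 2×2 Jordan block J_2(-5): exp(t · J_2(-5)) = e^(-5t)·(I + t·N), where N is the 2×2 nilpotent shift.

After assembling e^{tJ} and conjugating by P, we get:

e^{tA} =
  [2*t*exp(-5*t) + exp(-5*t), -4*t*exp(-5*t)]
  [t*exp(-5*t), -2*t*exp(-5*t) + exp(-5*t)]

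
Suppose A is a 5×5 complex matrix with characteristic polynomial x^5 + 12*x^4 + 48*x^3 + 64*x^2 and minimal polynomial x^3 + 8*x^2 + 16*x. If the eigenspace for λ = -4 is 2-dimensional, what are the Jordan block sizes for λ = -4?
Block sizes for λ = -4: [2, 1]

Step 1 — from the characteristic polynomial, algebraic multiplicity of λ = -4 is 3. From dim ker(A − (-4)·I) = 2, there are exactly 2 Jordan blocks for λ = -4.
Step 2 — from the minimal polynomial, the factor (x + 4)^2 tells us the largest block for λ = -4 has size 2.
Step 3 — with total size 3, 2 blocks, and largest block 2, the block sizes (in nonincreasing order) are [2, 1].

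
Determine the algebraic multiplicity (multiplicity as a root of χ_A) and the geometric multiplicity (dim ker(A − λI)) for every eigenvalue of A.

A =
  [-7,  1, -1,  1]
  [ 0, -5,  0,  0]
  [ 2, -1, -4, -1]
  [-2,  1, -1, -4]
λ = -5: alg = 4, geom = 3

Step 1 — factor the characteristic polynomial to read off the algebraic multiplicities:
  χ_A(x) = (x + 5)^4

Step 2 — compute geometric multiplicities via the rank-nullity identity g(λ) = n − rank(A − λI):
  rank(A − (-5)·I) = 1, so dim ker(A − (-5)·I) = n − 1 = 3

Summary:
  λ = -5: algebraic multiplicity = 4, geometric multiplicity = 3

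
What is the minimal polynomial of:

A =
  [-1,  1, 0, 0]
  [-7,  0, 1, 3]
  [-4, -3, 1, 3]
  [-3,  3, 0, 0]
x^3

The characteristic polynomial is χ_A(x) = x^4, so the eigenvalues are known. The minimal polynomial is
  m_A(x) = Π_λ (x − λ)^{k_λ}
where k_λ is the size of the *largest* Jordan block for λ (equivalently, the smallest k with (A − λI)^k v = 0 for every generalised eigenvector v of λ).

  λ = 0: largest Jordan block has size 3, contributing (x − 0)^3

So m_A(x) = x^3 = x^3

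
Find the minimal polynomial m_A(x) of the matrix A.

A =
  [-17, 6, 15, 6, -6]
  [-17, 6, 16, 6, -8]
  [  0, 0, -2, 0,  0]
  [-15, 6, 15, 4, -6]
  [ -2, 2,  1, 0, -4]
x^3 + 9*x^2 + 24*x + 20

The characteristic polynomial is χ_A(x) = (x + 2)^4*(x + 5), so the eigenvalues are known. The minimal polynomial is
  m_A(x) = Π_λ (x − λ)^{k_λ}
where k_λ is the size of the *largest* Jordan block for λ (equivalently, the smallest k with (A − λI)^k v = 0 for every generalised eigenvector v of λ).

  λ = -5: largest Jordan block has size 1, contributing (x + 5)
  λ = -2: largest Jordan block has size 2, contributing (x + 2)^2

So m_A(x) = (x + 2)^2*(x + 5) = x^3 + 9*x^2 + 24*x + 20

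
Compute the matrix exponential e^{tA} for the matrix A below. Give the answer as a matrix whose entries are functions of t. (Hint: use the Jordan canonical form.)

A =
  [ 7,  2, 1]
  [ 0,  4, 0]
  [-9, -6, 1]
e^{tA} =
  [3*t*exp(4*t) + exp(4*t), 2*t*exp(4*t), t*exp(4*t)]
  [0, exp(4*t), 0]
  [-9*t*exp(4*t), -6*t*exp(4*t), -3*t*exp(4*t) + exp(4*t)]

Strategy: write A = P · J · P⁻¹ where J is a Jordan canonical form, so e^{tA} = P · e^{tJ} · P⁻¹, and e^{tJ} can be computed block-by-block.

A has Jordan form
J =
  [4, 1, 0]
  [0, 4, 0]
  [0, 0, 4]
(up to reordering of blocks).

Per-block formulas:
  For a 2×2 Jordan block J_2(4): exp(t · J_2(4)) = e^(4t)·(I + t·N), where N is the 2×2 nilpotent shift.
  For a 1×1 block at λ = 4: exp(t · [4]) = [e^(4t)].

After assembling e^{tJ} and conjugating by P, we get:

e^{tA} =
  [3*t*exp(4*t) + exp(4*t), 2*t*exp(4*t), t*exp(4*t)]
  [0, exp(4*t), 0]
  [-9*t*exp(4*t), -6*t*exp(4*t), -3*t*exp(4*t) + exp(4*t)]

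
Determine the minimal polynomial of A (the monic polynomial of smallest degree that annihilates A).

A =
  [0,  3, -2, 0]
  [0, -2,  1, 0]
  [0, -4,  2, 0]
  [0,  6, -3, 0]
x^3

The characteristic polynomial is χ_A(x) = x^4, so the eigenvalues are known. The minimal polynomial is
  m_A(x) = Π_λ (x − λ)^{k_λ}
where k_λ is the size of the *largest* Jordan block for λ (equivalently, the smallest k with (A − λI)^k v = 0 for every generalised eigenvector v of λ).

  λ = 0: largest Jordan block has size 3, contributing (x − 0)^3

So m_A(x) = x^3 = x^3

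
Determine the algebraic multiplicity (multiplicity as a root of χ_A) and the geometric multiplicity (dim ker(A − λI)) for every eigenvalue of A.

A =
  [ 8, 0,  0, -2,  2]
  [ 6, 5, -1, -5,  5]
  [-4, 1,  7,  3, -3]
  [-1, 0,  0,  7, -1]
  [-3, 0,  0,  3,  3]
λ = 6: alg = 5, geom = 3

Step 1 — factor the characteristic polynomial to read off the algebraic multiplicities:
  χ_A(x) = (x - 6)^5

Step 2 — compute geometric multiplicities via the rank-nullity identity g(λ) = n − rank(A − λI):
  rank(A − (6)·I) = 2, so dim ker(A − (6)·I) = n − 2 = 3

Summary:
  λ = 6: algebraic multiplicity = 5, geometric multiplicity = 3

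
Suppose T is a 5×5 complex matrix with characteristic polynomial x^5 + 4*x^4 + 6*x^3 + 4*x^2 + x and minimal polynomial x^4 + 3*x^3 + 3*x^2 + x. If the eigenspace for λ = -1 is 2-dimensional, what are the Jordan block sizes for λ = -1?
Block sizes for λ = -1: [3, 1]

Step 1 — from the characteristic polynomial, algebraic multiplicity of λ = -1 is 4. From dim ker(T − (-1)·I) = 2, there are exactly 2 Jordan blocks for λ = -1.
Step 2 — from the minimal polynomial, the factor (x + 1)^3 tells us the largest block for λ = -1 has size 3.
Step 3 — with total size 4, 2 blocks, and largest block 3, the block sizes (in nonincreasing order) are [3, 1].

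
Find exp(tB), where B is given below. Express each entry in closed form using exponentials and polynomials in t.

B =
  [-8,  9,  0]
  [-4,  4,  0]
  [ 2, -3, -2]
e^{tB} =
  [-6*t*exp(-2*t) + exp(-2*t), 9*t*exp(-2*t), 0]
  [-4*t*exp(-2*t), 6*t*exp(-2*t) + exp(-2*t), 0]
  [2*t*exp(-2*t), -3*t*exp(-2*t), exp(-2*t)]

Strategy: write B = P · J · P⁻¹ where J is a Jordan canonical form, so e^{tB} = P · e^{tJ} · P⁻¹, and e^{tJ} can be computed block-by-block.

B has Jordan form
J =
  [-2,  1,  0]
  [ 0, -2,  0]
  [ 0,  0, -2]
(up to reordering of blocks).

Per-block formulas:
  For a 1×1 block at λ = -2: exp(t · [-2]) = [e^(-2t)].
  For a 2×2 Jordan block J_2(-2): exp(t · J_2(-2)) = e^(-2t)·(I + t·N), where N is the 2×2 nilpotent shift.

After assembling e^{tJ} and conjugating by P, we get:

e^{tB} =
  [-6*t*exp(-2*t) + exp(-2*t), 9*t*exp(-2*t), 0]
  [-4*t*exp(-2*t), 6*t*exp(-2*t) + exp(-2*t), 0]
  [2*t*exp(-2*t), -3*t*exp(-2*t), exp(-2*t)]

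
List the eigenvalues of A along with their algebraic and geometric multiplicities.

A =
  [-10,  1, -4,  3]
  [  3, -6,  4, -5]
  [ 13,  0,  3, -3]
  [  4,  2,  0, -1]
λ = -5: alg = 1, geom = 1; λ = -3: alg = 3, geom = 1

Step 1 — factor the characteristic polynomial to read off the algebraic multiplicities:
  χ_A(x) = (x + 3)^3*(x + 5)

Step 2 — compute geometric multiplicities via the rank-nullity identity g(λ) = n − rank(A − λI):
  rank(A − (-5)·I) = 3, so dim ker(A − (-5)·I) = n − 3 = 1
  rank(A − (-3)·I) = 3, so dim ker(A − (-3)·I) = n − 3 = 1

Summary:
  λ = -5: algebraic multiplicity = 1, geometric multiplicity = 1
  λ = -3: algebraic multiplicity = 3, geometric multiplicity = 1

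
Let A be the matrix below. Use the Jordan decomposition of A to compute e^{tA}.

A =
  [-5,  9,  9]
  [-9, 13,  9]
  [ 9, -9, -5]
e^{tA} =
  [exp(-5*t), exp(4*t) - exp(-5*t), exp(4*t) - exp(-5*t)]
  [-exp(4*t) + exp(-5*t), 2*exp(4*t) - exp(-5*t), exp(4*t) - exp(-5*t)]
  [exp(4*t) - exp(-5*t), -exp(4*t) + exp(-5*t), exp(-5*t)]

Strategy: write A = P · J · P⁻¹ where J is a Jordan canonical form, so e^{tA} = P · e^{tJ} · P⁻¹, and e^{tJ} can be computed block-by-block.

A has Jordan form
J =
  [-5, 0, 0]
  [ 0, 4, 0]
  [ 0, 0, 4]
(up to reordering of blocks).

Per-block formulas:
  For a 1×1 block at λ = -5: exp(t · [-5]) = [e^(-5t)].
  For a 1×1 block at λ = 4: exp(t · [4]) = [e^(4t)].

After assembling e^{tJ} and conjugating by P, we get:

e^{tA} =
  [exp(-5*t), exp(4*t) - exp(-5*t), exp(4*t) - exp(-5*t)]
  [-exp(4*t) + exp(-5*t), 2*exp(4*t) - exp(-5*t), exp(4*t) - exp(-5*t)]
  [exp(4*t) - exp(-5*t), -exp(4*t) + exp(-5*t), exp(-5*t)]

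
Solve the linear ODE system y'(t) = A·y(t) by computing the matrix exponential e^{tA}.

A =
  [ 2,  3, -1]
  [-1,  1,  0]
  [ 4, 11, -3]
e^{tA} =
  [-3*t^2/2 + 2*t + 1, -t^2 + 3*t, t^2/2 - t]
  [-3*t^2/2 - t, -t^2 + t + 1, t^2/2]
  [-15*t^2/2 + 4*t, -5*t^2 + 11*t, 5*t^2/2 - 3*t + 1]

Strategy: write A = P · J · P⁻¹ where J is a Jordan canonical form, so e^{tA} = P · e^{tJ} · P⁻¹, and e^{tJ} can be computed block-by-block.

A has Jordan form
J =
  [0, 1, 0]
  [0, 0, 1]
  [0, 0, 0]
(up to reordering of blocks).

Per-block formulas:
  For a 3×3 Jordan block J_3(0): exp(t · J_3(0)) = e^(0t)·(I + t·N + (t^2/2)·N^2), where N is the 3×3 nilpotent shift.

After assembling e^{tJ} and conjugating by P, we get:

e^{tA} =
  [-3*t^2/2 + 2*t + 1, -t^2 + 3*t, t^2/2 - t]
  [-3*t^2/2 - t, -t^2 + t + 1, t^2/2]
  [-15*t^2/2 + 4*t, -5*t^2 + 11*t, 5*t^2/2 - 3*t + 1]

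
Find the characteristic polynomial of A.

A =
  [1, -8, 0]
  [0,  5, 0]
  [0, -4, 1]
x^3 - 7*x^2 + 11*x - 5

Expanding det(x·I − A) (e.g. by cofactor expansion or by noting that A is similar to its Jordan form J, which has the same characteristic polynomial as A) gives
  χ_A(x) = x^3 - 7*x^2 + 11*x - 5
which factors as (x - 5)*(x - 1)^2. The eigenvalues (with algebraic multiplicities) are λ = 1 with multiplicity 2, λ = 5 with multiplicity 1.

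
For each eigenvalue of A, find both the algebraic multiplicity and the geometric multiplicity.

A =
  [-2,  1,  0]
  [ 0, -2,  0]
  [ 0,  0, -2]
λ = -2: alg = 3, geom = 2

Step 1 — factor the characteristic polynomial to read off the algebraic multiplicities:
  χ_A(x) = (x + 2)^3

Step 2 — compute geometric multiplicities via the rank-nullity identity g(λ) = n − rank(A − λI):
  rank(A − (-2)·I) = 1, so dim ker(A − (-2)·I) = n − 1 = 2

Summary:
  λ = -2: algebraic multiplicity = 3, geometric multiplicity = 2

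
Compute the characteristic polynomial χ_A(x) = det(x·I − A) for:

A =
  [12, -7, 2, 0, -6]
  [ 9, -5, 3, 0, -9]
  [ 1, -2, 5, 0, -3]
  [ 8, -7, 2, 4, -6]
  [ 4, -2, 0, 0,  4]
x^5 - 20*x^4 + 160*x^3 - 640*x^2 + 1280*x - 1024

Expanding det(x·I − A) (e.g. by cofactor expansion or by noting that A is similar to its Jordan form J, which has the same characteristic polynomial as A) gives
  χ_A(x) = x^5 - 20*x^4 + 160*x^3 - 640*x^2 + 1280*x - 1024
which factors as (x - 4)^5. The eigenvalues (with algebraic multiplicities) are λ = 4 with multiplicity 5.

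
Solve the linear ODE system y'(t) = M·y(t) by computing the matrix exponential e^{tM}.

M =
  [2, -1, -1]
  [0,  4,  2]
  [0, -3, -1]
e^{tM} =
  [exp(2*t), -exp(2*t) + exp(t), -exp(2*t) + exp(t)]
  [0, 3*exp(2*t) - 2*exp(t), 2*exp(2*t) - 2*exp(t)]
  [0, -3*exp(2*t) + 3*exp(t), -2*exp(2*t) + 3*exp(t)]

Strategy: write M = P · J · P⁻¹ where J is a Jordan canonical form, so e^{tM} = P · e^{tJ} · P⁻¹, and e^{tJ} can be computed block-by-block.

M has Jordan form
J =
  [1, 0, 0]
  [0, 2, 0]
  [0, 0, 2]
(up to reordering of blocks).

Per-block formulas:
  For a 1×1 block at λ = 2: exp(t · [2]) = [e^(2t)].
  For a 1×1 block at λ = 1: exp(t · [1]) = [e^(1t)].

After assembling e^{tJ} and conjugating by P, we get:

e^{tM} =
  [exp(2*t), -exp(2*t) + exp(t), -exp(2*t) + exp(t)]
  [0, 3*exp(2*t) - 2*exp(t), 2*exp(2*t) - 2*exp(t)]
  [0, -3*exp(2*t) + 3*exp(t), -2*exp(2*t) + 3*exp(t)]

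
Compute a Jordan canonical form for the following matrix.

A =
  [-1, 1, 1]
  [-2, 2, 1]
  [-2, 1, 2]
J_2(1) ⊕ J_1(1)

The characteristic polynomial is
  det(x·I − A) = x^3 - 3*x^2 + 3*x - 1 = (x - 1)^3

Eigenvalues and multiplicities (the geometric multiplicity of λ is n − rank(A − λI), which equals the number of Jordan blocks for λ):
  λ = 1: algebraic multiplicity = 3, geometric multiplicity = 2

Determining the block sizes for each eigenvalue:
  λ = 1: 2 blocks summing to 3 forces exactly one block of size 2 and the rest size 1 → block sizes [2, 1]

Assembling the blocks gives a Jordan form
J =
  [1, 1, 0]
  [0, 1, 0]
  [0, 0, 1]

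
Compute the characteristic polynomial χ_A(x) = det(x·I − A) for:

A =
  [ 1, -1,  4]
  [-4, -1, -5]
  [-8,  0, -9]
x^3 + 9*x^2 + 27*x + 27

Expanding det(x·I − A) (e.g. by cofactor expansion or by noting that A is similar to its Jordan form J, which has the same characteristic polynomial as A) gives
  χ_A(x) = x^3 + 9*x^2 + 27*x + 27
which factors as (x + 3)^3. The eigenvalues (with algebraic multiplicities) are λ = -3 with multiplicity 3.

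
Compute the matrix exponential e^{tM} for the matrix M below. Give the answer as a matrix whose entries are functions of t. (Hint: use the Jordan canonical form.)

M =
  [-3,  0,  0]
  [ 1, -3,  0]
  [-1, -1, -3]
e^{tM} =
  [exp(-3*t), 0, 0]
  [t*exp(-3*t), exp(-3*t), 0]
  [-t^2*exp(-3*t)/2 - t*exp(-3*t), -t*exp(-3*t), exp(-3*t)]

Strategy: write M = P · J · P⁻¹ where J is a Jordan canonical form, so e^{tM} = P · e^{tJ} · P⁻¹, and e^{tJ} can be computed block-by-block.

M has Jordan form
J =
  [-3,  1,  0]
  [ 0, -3,  1]
  [ 0,  0, -3]
(up to reordering of blocks).

Per-block formulas:
  For a 3×3 Jordan block J_3(-3): exp(t · J_3(-3)) = e^(-3t)·(I + t·N + (t^2/2)·N^2), where N is the 3×3 nilpotent shift.

After assembling e^{tJ} and conjugating by P, we get:

e^{tM} =
  [exp(-3*t), 0, 0]
  [t*exp(-3*t), exp(-3*t), 0]
  [-t^2*exp(-3*t)/2 - t*exp(-3*t), -t*exp(-3*t), exp(-3*t)]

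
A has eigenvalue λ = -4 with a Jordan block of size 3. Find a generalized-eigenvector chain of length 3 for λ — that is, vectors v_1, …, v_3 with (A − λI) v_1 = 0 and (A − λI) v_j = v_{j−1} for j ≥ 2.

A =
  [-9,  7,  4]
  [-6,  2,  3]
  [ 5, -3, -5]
A Jordan chain for λ = -4 of length 3:
v_1 = (3, 9, -12)ᵀ
v_2 = (-5, -6, 5)ᵀ
v_3 = (1, 0, 0)ᵀ

Let N = A − (-4)·I. We want v_3 with N^3 v_3 = 0 but N^2 v_3 ≠ 0; then v_{j-1} := N · v_j for j = 3, …, 2.

Pick v_3 = (1, 0, 0)ᵀ.
Then v_2 = N · v_3 = (-5, -6, 5)ᵀ.
Then v_1 = N · v_2 = (3, 9, -12)ᵀ.

Sanity check: (A − (-4)·I) v_1 = (0, 0, 0)ᵀ = 0. ✓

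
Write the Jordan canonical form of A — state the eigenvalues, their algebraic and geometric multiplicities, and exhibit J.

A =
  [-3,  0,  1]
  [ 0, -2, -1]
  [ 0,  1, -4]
J_3(-3)

The characteristic polynomial is
  det(x·I − A) = x^3 + 9*x^2 + 27*x + 27 = (x + 3)^3

Eigenvalues and multiplicities (the geometric multiplicity of λ is n − rank(A − λI), which equals the number of Jordan blocks for λ):
  λ = -3: algebraic multiplicity = 3, geometric multiplicity = 1

Determining the block sizes for each eigenvalue:
  λ = -3: one block (gm = 1), so the single block has size am = 3 → block sizes [3]

Assembling the blocks gives a Jordan form
J =
  [-3,  1,  0]
  [ 0, -3,  1]
  [ 0,  0, -3]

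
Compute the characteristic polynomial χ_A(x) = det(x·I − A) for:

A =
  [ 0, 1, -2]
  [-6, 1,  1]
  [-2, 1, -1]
x^3

Expanding det(x·I − A) (e.g. by cofactor expansion or by noting that A is similar to its Jordan form J, which has the same characteristic polynomial as A) gives
  χ_A(x) = x^3
which factors as x^3. The eigenvalues (with algebraic multiplicities) are λ = 0 with multiplicity 3.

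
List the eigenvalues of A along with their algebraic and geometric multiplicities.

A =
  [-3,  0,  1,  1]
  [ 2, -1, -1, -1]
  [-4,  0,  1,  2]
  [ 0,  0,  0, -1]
λ = -1: alg = 4, geom = 3

Step 1 — factor the characteristic polynomial to read off the algebraic multiplicities:
  χ_A(x) = (x + 1)^4

Step 2 — compute geometric multiplicities via the rank-nullity identity g(λ) = n − rank(A − λI):
  rank(A − (-1)·I) = 1, so dim ker(A − (-1)·I) = n − 1 = 3

Summary:
  λ = -1: algebraic multiplicity = 4, geometric multiplicity = 3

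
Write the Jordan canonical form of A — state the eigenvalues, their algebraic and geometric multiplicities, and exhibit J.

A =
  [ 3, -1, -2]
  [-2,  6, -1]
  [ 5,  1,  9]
J_3(6)

The characteristic polynomial is
  det(x·I − A) = x^3 - 18*x^2 + 108*x - 216 = (x - 6)^3

Eigenvalues and multiplicities (the geometric multiplicity of λ is n − rank(A − λI), which equals the number of Jordan blocks for λ):
  λ = 6: algebraic multiplicity = 3, geometric multiplicity = 1

Determining the block sizes for each eigenvalue:
  λ = 6: one block (gm = 1), so the single block has size am = 3 → block sizes [3]

Assembling the blocks gives a Jordan form
J =
  [6, 1, 0]
  [0, 6, 1]
  [0, 0, 6]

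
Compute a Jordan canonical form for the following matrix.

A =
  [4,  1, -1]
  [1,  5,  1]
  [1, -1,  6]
J_3(5)

The characteristic polynomial is
  det(x·I − A) = x^3 - 15*x^2 + 75*x - 125 = (x - 5)^3

Eigenvalues and multiplicities (the geometric multiplicity of λ is n − rank(A − λI), which equals the number of Jordan blocks for λ):
  λ = 5: algebraic multiplicity = 3, geometric multiplicity = 1

Determining the block sizes for each eigenvalue:
  λ = 5: one block (gm = 1), so the single block has size am = 3 → block sizes [3]

Assembling the blocks gives a Jordan form
J =
  [5, 1, 0]
  [0, 5, 1]
  [0, 0, 5]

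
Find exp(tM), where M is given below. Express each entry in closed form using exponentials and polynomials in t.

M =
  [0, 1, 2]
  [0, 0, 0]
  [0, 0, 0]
e^{tM} =
  [1, t, 2*t]
  [0, 1, 0]
  [0, 0, 1]

Strategy: write M = P · J · P⁻¹ where J is a Jordan canonical form, so e^{tM} = P · e^{tJ} · P⁻¹, and e^{tJ} can be computed block-by-block.

M has Jordan form
J =
  [0, 1, 0]
  [0, 0, 0]
  [0, 0, 0]
(up to reordering of blocks).

Per-block formulas:
  For a 2×2 Jordan block J_2(0): exp(t · J_2(0)) = e^(0t)·(I + t·N), where N is the 2×2 nilpotent shift.
  For a 1×1 block at λ = 0: exp(t · [0]) = [e^(0t)].

After assembling e^{tJ} and conjugating by P, we get:

e^{tM} =
  [1, t, 2*t]
  [0, 1, 0]
  [0, 0, 1]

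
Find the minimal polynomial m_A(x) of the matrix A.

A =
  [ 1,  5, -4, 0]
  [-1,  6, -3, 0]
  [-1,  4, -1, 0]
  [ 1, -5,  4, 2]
x^3 - 6*x^2 + 12*x - 8

The characteristic polynomial is χ_A(x) = (x - 2)^4, so the eigenvalues are known. The minimal polynomial is
  m_A(x) = Π_λ (x − λ)^{k_λ}
where k_λ is the size of the *largest* Jordan block for λ (equivalently, the smallest k with (A − λI)^k v = 0 for every generalised eigenvector v of λ).

  λ = 2: largest Jordan block has size 3, contributing (x − 2)^3

So m_A(x) = (x - 2)^3 = x^3 - 6*x^2 + 12*x - 8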